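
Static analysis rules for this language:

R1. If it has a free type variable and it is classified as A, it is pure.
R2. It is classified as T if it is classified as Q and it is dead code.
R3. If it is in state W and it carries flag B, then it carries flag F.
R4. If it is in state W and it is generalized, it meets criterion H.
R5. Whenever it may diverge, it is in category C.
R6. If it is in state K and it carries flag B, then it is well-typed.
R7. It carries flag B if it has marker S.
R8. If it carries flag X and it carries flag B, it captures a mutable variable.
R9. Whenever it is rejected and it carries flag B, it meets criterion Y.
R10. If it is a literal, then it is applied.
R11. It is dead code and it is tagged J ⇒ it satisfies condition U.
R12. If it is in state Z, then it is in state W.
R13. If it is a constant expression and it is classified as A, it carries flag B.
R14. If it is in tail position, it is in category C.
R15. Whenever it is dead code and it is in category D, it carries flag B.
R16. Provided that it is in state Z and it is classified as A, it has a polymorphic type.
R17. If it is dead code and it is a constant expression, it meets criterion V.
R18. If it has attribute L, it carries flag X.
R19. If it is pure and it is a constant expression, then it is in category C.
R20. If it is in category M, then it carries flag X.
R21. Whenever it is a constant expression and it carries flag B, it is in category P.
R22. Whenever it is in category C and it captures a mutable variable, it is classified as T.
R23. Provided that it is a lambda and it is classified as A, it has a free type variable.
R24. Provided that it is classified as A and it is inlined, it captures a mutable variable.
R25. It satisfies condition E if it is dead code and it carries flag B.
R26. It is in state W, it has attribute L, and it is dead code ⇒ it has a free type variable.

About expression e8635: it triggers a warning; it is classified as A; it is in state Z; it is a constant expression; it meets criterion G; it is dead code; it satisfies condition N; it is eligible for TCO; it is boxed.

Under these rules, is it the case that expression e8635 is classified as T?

Forward chaining from the given facts derives: is in state W, carries flag B, has a polymorphic type, meets criterion V, is in category P, satisfies condition E, carries flag F.
Rules concluding "it is classified as T": R2 needs "it is classified as Q"; R22 needs "it is in category C" — none of these are established.

No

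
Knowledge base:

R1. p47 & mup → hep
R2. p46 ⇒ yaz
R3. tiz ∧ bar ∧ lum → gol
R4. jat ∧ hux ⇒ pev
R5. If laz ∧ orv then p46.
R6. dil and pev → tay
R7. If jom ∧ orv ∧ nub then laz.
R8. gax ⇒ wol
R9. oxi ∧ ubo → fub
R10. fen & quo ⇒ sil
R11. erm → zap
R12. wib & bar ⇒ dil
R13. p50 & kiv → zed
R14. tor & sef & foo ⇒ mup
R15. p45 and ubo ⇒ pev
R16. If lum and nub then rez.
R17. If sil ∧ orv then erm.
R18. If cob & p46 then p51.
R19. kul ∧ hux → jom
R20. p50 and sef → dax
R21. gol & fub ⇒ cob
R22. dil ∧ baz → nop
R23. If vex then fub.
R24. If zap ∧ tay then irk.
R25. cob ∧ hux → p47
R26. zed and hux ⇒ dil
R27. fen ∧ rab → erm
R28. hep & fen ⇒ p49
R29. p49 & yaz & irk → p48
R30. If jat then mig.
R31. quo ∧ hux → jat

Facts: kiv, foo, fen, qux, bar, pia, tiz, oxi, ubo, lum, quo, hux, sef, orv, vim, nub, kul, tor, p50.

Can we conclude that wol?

No

Forward chaining from the given facts derives: gol, fub, sil, zed, mup, rez, erm, jom, dax, cob, p47, dil, jat, hep, pev, tay, laz, zap, irk, p49, mig, p46, p51, yaz, p48.
The only rule concluding wol is R8, which needs gax; that is never established.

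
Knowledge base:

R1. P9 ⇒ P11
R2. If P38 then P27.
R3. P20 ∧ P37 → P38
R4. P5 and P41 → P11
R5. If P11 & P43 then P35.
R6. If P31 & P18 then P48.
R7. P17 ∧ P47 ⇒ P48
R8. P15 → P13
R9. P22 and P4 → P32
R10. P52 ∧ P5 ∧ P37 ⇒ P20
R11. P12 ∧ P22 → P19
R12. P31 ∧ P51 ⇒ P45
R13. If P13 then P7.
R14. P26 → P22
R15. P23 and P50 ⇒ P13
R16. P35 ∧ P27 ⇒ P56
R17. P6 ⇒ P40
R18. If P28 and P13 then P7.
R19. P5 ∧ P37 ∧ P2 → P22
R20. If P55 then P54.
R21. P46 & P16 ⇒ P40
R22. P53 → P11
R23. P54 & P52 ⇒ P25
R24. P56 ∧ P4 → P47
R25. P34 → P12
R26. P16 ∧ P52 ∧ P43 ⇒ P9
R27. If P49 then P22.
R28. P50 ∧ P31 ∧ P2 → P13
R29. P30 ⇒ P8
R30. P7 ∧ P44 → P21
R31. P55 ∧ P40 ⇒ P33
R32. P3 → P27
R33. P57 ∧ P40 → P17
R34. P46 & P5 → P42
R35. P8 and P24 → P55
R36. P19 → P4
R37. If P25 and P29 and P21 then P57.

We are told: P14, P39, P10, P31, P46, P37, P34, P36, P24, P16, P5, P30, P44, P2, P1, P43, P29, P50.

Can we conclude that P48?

No

Forward chaining from the given facts derives: P22, P40, P12, P13, P8, P42, P55, P19, P7, P54, P21, P33, P4, P32.
Rules concluding P48: R6 needs P18; R7 needs P17 — none of these are established.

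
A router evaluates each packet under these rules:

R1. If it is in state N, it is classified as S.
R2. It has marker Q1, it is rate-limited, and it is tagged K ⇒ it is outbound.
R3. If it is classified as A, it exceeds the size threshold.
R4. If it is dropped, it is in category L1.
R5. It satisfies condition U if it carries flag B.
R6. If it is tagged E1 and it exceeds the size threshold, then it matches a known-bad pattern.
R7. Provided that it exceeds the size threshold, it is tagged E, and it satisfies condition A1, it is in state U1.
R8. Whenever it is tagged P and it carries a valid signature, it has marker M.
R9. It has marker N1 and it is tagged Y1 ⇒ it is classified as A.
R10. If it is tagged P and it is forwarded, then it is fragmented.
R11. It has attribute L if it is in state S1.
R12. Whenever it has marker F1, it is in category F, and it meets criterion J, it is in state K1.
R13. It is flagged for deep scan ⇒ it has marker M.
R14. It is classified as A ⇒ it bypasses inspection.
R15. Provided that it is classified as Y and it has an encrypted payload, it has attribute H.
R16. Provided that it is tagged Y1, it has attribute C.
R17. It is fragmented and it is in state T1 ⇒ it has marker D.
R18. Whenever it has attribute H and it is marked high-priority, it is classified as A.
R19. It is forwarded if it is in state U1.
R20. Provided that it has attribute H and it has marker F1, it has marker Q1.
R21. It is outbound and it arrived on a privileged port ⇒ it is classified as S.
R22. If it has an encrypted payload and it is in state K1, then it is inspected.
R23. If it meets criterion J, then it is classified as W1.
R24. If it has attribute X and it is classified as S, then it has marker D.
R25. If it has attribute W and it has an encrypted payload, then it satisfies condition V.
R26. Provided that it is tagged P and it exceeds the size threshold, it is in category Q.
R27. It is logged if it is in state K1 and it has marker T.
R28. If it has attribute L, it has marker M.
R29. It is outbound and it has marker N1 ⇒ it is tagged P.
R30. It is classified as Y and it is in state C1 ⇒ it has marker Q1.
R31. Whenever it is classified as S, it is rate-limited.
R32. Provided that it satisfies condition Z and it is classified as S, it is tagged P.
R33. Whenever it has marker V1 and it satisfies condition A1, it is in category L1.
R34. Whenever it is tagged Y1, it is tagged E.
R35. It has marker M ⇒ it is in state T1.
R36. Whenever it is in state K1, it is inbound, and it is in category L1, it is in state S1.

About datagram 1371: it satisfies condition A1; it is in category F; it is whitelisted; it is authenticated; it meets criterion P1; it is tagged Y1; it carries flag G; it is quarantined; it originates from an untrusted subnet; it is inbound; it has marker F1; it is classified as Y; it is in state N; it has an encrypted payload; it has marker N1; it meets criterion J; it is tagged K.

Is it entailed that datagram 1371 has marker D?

No

Forward chaining from the given facts derives: is classified as S, is classified as A, is in state K1, bypasses inspection, has attribute H, has attribute C, has marker Q1, is inspected, is classified as W1, is rate-limited, is tagged E, is outbound, exceeds the size threshold, is in state U1, is forwarded, is tagged P, is fragmented, is in category Q.
Rules concluding "it has marker D": R17 needs "it is in state T1"; R24 needs "it has attribute X" — none of these are established.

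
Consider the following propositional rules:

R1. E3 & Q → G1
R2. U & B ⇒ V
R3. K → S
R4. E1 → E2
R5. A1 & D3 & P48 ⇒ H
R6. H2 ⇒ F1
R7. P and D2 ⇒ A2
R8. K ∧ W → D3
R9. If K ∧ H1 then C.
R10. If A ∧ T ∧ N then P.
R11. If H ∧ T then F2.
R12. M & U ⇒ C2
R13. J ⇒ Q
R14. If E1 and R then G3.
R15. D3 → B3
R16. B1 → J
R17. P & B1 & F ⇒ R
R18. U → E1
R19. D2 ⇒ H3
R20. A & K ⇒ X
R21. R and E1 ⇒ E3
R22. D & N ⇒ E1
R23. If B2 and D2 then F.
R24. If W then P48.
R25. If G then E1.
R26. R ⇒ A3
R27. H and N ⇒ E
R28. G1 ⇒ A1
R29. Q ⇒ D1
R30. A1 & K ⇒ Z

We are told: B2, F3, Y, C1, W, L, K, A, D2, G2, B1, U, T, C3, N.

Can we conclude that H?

D3  (by R8: K, W)
P  (by R10: A, T, N)
J  (by R16: B1)
E1  (by R18: U)
F  (by R23: B2, D2)
P48  (by R24: W)
Q  (by R13: J)
R  (by R17: P, B1, F)
E3  (by R21: R, E1)
G1  (by R1: E3, Q)
A1  (by R28: G1)
H  (by R5: A1, D3, P48)

Yes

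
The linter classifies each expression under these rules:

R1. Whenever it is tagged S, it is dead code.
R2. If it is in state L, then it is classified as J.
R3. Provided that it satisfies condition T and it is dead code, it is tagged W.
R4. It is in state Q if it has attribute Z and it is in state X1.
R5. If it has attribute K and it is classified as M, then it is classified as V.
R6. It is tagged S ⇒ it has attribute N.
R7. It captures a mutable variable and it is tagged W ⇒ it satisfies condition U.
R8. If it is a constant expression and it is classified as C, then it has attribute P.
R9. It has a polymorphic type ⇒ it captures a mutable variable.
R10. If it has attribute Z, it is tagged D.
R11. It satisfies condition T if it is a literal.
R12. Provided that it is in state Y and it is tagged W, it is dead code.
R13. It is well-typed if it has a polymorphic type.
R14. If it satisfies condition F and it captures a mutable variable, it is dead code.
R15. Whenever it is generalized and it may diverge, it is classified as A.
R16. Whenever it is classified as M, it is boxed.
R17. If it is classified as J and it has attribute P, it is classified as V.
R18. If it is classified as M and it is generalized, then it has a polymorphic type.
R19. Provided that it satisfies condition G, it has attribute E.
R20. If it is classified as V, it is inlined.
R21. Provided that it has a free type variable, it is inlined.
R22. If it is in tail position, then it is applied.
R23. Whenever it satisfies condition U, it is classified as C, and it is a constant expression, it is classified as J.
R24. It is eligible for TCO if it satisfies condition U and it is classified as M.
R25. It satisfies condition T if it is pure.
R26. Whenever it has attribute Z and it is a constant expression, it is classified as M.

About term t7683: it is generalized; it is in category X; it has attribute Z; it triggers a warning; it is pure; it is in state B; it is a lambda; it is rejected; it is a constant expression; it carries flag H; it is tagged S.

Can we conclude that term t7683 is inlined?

No

Forward chaining from the given facts derives: is dead code, has attribute N, is tagged D, satisfies condition T, is classified as M, is tagged W, is boxed, has a polymorphic type, captures a mutable variable, is well-typed, satisfies condition U, is eligible for TCO.
Rules concluding "it is inlined": R20 needs "it is classified as V"; R21 needs "it has a free type variable" — none of these are established.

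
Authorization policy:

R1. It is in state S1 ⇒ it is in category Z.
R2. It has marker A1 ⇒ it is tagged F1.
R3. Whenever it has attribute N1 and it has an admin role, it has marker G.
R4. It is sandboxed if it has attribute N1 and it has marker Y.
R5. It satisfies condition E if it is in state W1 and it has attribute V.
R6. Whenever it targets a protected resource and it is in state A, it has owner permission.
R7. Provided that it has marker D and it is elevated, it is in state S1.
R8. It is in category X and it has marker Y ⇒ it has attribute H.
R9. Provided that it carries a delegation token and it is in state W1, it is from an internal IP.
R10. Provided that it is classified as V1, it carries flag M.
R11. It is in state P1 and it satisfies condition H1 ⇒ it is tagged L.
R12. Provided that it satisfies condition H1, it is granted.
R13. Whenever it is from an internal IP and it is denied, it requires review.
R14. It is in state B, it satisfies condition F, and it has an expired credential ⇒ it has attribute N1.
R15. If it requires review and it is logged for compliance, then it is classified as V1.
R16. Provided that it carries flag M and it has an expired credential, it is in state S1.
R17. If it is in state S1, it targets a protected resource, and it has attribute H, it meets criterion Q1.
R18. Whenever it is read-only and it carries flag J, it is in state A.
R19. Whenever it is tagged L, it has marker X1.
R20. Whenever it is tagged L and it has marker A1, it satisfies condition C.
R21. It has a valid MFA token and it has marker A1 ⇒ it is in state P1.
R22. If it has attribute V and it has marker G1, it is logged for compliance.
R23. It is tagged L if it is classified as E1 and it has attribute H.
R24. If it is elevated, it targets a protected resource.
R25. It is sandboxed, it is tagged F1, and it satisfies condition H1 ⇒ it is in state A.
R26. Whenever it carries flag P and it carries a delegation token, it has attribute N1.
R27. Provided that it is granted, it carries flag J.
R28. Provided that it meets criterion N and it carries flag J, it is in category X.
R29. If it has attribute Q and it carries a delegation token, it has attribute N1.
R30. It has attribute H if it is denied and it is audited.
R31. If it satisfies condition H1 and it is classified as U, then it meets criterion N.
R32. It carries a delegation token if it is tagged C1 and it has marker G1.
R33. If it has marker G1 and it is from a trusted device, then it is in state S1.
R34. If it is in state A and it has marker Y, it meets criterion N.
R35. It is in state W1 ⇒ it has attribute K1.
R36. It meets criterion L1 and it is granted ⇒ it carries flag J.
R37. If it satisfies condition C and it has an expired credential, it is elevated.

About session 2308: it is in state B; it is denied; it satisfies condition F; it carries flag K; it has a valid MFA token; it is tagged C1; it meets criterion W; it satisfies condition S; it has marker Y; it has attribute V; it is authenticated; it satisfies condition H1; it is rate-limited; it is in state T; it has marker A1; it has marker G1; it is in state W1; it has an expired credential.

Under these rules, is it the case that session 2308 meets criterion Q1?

By R2 (it has marker A1): it is tagged F1.
By R12 (it satisfies condition H1): it is granted.
By R14 (it is in state B, it satisfies condition F, it has an expired credential): it has attribute N1.
By R21 (it has a valid MFA token, it has marker A1): it is in state P1.
By R22 (it has attribute V, it has marker G1): it is logged for compliance.
By R27 (it is granted): it carries flag J.
By R32 (it is tagged C1, it has marker G1): it carries a delegation token.
By R4 (it has attribute N1, it has marker Y): it is sandboxed.
By R9 (it carries a delegation token, it is in state W1): it is from an internal IP.
By R11 (it is in state P1, it satisfies condition H1): it is tagged L.
By R13 (it is from an internal IP, it is denied): it requires review.
By R15 (it requires review, it is logged for compliance): it is classified as V1.
By R20 (it is tagged L, it has marker A1): it satisfies condition C.
By R25 (it is sandboxed, it is tagged F1, it satisfies condition H1): it is in state A.
By R34 (it is in state A, it has marker Y): it meets criterion N.
By R37 (it satisfies condition C, it has an expired credential): it is elevated.
By R10 (it is classified as V1): it carries flag M.
By R16 (it carries flag M, it has an expired credential): it is in state S1.
By R24 (it is elevated): it targets a protected resource.
By R28 (it meets criterion N, it carries flag J): it is in category X.
By R8 (it is in category X, it has marker Y): it has attribute H.
By R17 (it is in state S1, it targets a protected resource, it has attribute H): it meets criterion Q1.

Yes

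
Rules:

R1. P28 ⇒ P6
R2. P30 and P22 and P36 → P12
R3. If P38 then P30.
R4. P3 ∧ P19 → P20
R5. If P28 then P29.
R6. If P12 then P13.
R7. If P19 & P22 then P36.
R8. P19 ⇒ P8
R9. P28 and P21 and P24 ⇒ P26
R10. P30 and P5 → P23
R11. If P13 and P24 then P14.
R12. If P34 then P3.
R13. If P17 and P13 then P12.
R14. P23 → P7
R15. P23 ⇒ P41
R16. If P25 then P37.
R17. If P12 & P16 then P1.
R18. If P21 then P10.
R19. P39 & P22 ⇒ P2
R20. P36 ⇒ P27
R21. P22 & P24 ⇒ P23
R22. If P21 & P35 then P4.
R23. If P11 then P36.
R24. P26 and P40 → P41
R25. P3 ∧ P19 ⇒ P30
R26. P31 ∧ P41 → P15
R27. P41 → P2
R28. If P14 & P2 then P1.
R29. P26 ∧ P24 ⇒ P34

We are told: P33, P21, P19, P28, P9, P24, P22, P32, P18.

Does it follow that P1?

Yes

P36  (by R7: P19, P22)
P26  (by R9: P28, P21, P24)
P23  (by R21: P22, P24)
P34  (by R29: P26, P24)
P3  (by R12: P34)
P41  (by R15: P23)
P30  (by R25: P3, P19)
P2  (by R27: P41)
P12  (by R2: P30, P22, P36)
P13  (by R6: P12)
P14  (by R11: P13, P24)
P1  (by R28: P14, P2)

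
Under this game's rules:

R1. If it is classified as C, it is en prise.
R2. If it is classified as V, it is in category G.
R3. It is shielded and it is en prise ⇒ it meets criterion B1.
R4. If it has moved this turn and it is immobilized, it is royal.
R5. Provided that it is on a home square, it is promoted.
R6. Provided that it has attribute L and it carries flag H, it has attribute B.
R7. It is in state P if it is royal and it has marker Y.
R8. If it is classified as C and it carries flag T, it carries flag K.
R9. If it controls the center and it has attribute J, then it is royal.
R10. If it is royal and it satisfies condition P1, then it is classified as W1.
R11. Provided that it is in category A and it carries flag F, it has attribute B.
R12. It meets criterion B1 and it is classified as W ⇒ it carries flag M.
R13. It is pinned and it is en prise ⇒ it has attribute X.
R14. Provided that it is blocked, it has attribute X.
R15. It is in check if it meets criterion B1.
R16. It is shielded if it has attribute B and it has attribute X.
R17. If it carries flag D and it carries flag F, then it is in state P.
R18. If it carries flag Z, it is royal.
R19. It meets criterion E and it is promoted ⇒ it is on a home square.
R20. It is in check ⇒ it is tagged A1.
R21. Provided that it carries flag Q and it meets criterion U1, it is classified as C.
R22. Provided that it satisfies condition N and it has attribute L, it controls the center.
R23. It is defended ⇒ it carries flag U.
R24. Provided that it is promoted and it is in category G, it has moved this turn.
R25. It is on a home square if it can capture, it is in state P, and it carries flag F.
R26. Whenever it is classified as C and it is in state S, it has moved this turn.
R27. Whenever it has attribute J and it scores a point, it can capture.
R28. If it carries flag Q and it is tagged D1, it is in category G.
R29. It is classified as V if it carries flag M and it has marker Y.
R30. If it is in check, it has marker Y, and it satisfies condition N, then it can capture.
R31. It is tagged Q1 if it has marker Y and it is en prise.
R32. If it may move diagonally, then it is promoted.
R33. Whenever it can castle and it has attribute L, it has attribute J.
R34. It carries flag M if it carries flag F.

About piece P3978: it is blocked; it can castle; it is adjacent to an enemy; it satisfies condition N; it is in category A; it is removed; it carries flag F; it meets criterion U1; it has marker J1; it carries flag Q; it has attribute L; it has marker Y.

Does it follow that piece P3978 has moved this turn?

Yes

By R11 (it is in category A, it carries flag F): it has attribute B.
By R14 (it is blocked): it has attribute X.
By R16 (it has attribute B, it has attribute X): it is shielded.
By R21 (it carries flag Q, it meets criterion U1): it is classified as C.
By R22 (it satisfies condition N, it has attribute L): it controls the center.
By R33 (it can castle, it has attribute L): it has attribute J.
By R34 (it carries flag F): it carries flag M.
By R1 (it is classified as C): it is en prise.
By R3 (it is shielded, it is en prise): it meets criterion B1.
By R9 (it controls the center, it has attribute J): it is royal.
By R15 (it meets criterion B1): it is in check.
By R29 (it carries flag M, it has marker Y): it is classified as V.
By R30 (it is in check, it has marker Y, it satisfies condition N): it can capture.
By R2 (it is classified as V): it is in category G.
By R7 (it is royal, it has marker Y): it is in state P.
By R25 (it can capture, it is in state P, it carries flag F): it is on a home square.
By R5 (it is on a home square): it is promoted.
By R24 (it is promoted, it is in category G): it has moved this turn.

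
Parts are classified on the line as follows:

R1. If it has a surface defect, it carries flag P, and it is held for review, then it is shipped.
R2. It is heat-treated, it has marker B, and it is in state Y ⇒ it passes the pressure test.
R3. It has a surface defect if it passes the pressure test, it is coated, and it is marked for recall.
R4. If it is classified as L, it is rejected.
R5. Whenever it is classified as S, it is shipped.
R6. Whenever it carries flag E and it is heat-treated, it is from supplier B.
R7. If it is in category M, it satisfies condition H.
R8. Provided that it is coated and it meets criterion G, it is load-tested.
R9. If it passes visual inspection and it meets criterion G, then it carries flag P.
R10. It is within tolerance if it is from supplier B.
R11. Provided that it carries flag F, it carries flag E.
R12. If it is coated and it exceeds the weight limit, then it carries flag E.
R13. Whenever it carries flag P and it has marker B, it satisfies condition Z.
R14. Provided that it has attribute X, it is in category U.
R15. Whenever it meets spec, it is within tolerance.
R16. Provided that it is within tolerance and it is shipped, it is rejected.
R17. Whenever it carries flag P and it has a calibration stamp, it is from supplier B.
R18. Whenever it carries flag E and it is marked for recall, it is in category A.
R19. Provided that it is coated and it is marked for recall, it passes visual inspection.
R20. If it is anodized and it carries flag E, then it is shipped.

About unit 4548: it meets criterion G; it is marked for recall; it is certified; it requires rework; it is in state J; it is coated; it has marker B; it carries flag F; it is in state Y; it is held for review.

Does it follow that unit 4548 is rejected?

No

Forward chaining from the given facts derives: is load-tested, carries flag E, is in category A, passes visual inspection, carries flag P, satisfies condition Z.
Rules concluding "it is rejected": R4 needs "it is classified as L"; R16 needs "it is within tolerance" — none of these are established.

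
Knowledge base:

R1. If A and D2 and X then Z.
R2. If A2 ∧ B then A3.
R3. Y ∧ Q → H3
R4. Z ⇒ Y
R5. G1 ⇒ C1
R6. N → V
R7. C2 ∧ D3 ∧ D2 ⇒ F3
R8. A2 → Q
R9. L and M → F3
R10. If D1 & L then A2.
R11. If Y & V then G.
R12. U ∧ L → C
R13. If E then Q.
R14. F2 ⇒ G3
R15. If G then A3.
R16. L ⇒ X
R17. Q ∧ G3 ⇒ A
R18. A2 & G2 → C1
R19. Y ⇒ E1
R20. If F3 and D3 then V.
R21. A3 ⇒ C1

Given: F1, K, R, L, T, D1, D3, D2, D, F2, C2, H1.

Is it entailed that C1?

F3  (by R7: C2, D3, D2)
A2  (by R10: D1, L)
G3  (by R14: F2)
X  (by R16: L)
V  (by R20: F3, D3)
Q  (by R8: A2)
A  (by R17: Q, G3)
Z  (by R1: A, D2, X)
Y  (by R4: Z)
G  (by R11: Y, V)
A3  (by R15: G)
C1  (by R21: A3)

Yes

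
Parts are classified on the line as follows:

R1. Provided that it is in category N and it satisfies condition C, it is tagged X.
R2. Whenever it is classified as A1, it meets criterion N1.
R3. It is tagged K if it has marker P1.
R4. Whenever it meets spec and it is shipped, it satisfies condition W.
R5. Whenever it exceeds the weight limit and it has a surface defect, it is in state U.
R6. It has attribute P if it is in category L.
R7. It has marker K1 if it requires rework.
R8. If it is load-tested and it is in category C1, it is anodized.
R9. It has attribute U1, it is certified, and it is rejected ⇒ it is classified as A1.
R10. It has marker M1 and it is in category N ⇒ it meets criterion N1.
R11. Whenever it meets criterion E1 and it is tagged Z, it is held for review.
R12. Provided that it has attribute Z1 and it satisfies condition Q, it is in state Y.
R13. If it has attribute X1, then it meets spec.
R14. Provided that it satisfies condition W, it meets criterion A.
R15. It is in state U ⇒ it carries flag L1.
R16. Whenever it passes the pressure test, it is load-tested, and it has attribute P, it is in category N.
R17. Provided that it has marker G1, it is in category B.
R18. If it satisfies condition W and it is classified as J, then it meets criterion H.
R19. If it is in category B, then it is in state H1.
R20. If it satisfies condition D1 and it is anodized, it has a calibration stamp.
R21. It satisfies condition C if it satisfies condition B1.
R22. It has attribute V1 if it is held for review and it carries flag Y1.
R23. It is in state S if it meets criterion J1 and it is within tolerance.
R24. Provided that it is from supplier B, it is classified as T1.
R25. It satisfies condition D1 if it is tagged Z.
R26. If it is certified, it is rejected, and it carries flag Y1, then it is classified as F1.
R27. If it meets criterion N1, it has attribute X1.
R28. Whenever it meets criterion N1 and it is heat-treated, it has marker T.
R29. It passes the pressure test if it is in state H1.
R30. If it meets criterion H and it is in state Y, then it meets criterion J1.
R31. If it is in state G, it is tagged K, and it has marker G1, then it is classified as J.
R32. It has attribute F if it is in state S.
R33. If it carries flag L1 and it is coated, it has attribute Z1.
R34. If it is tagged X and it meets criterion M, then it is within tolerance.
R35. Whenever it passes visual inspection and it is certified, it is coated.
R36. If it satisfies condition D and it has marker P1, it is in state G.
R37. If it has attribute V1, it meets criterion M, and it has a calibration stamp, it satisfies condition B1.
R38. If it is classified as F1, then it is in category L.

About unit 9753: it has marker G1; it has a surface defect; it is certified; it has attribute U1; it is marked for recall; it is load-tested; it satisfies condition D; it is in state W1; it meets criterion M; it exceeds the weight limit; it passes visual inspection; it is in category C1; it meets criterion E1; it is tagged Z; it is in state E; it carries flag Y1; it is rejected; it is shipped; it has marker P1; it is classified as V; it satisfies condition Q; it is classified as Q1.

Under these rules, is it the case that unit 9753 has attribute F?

By R3 (it has marker P1): it is tagged K.
By R5 (it exceeds the weight limit, it has a surface defect): it is in state U.
By R8 (it is load-tested, it is in category C1): it is anodized.
By R9 (it has attribute U1, it is certified, it is rejected): it is classified as A1.
By R11 (it meets criterion E1, it is tagged Z): it is held for review.
By R15 (it is in state U): it carries flag L1.
By R17 (it has marker G1): it is in category B.
By R19 (it is in category B): it is in state H1.
By R22 (it is held for review, it carries flag Y1): it has attribute V1.
By R25 (it is tagged Z): it satisfies condition D1.
By R26 (it is certified, it is rejected, it carries flag Y1): it is classified as F1.
By R29 (it is in state H1): it passes the pressure test.
By R35 (it passes visual inspection, it is certified): it is coated.
By R36 (it satisfies condition D, it has marker P1): it is in state G.
By R38 (it is classified as F1): it is in category L.
By R2 (it is classified as A1): it meets criterion N1.
By R6 (it is in category L): it has attribute P.
By R16 (it passes the pressure test, it is load-tested, it has attribute P): it is in category N.
By R20 (it satisfies condition D1, it is anodized): it has a calibration stamp.
By R27 (it meets criterion N1): it has attribute X1.
By R31 (it is in state G, it is tagged K, it has marker G1): it is classified as J.
By R33 (it carries flag L1, it is coated): it has attribute Z1.
By R37 (it has attribute V1, it meets criterion M, it has a calibration stamp): it satisfies condition B1.
By R12 (it has attribute Z1, it satisfies condition Q): it is in state Y.
By R13 (it has attribute X1): it meets spec.
By R21 (it satisfies condition B1): it satisfies condition C.
By R1 (it is in category N, it satisfies condition C): it is tagged X.
By R4 (it meets spec, it is shipped): it satisfies condition W.
By R18 (it satisfies condition W, it is classified as J): it meets criterion H.
By R30 (it meets criterion H, it is in state Y): it meets criterion J1.
By R34 (it is tagged X, it meets criterion M): it is within tolerance.
By R23 (it meets criterion J1, it is within tolerance): it is in state S.
By R32 (it is in state S): it has attribute F.

Yes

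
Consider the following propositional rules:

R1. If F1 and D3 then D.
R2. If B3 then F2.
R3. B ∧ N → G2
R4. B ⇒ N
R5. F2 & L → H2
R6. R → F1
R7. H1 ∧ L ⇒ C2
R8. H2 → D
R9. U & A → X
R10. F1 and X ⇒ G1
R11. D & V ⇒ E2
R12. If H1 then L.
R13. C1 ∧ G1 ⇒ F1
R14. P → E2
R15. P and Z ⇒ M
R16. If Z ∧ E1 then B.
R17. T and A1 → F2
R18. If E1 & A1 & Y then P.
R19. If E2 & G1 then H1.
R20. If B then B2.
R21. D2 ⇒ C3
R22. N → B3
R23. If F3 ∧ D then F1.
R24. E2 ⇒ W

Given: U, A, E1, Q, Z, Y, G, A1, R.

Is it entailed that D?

F1  (by R6: R)
X  (by R9: U, A)
G1  (by R10: F1, X)
B  (by R16: Z, E1)
P  (by R18: E1, A1, Y)
N  (by R4: B)
E2  (by R14: P)
H1  (by R19: E2, G1)
B3  (by R22: N)
F2  (by R2: B3)
L  (by R12: H1)
H2  (by R5: F2, L)
D  (by R8: H2)

Yes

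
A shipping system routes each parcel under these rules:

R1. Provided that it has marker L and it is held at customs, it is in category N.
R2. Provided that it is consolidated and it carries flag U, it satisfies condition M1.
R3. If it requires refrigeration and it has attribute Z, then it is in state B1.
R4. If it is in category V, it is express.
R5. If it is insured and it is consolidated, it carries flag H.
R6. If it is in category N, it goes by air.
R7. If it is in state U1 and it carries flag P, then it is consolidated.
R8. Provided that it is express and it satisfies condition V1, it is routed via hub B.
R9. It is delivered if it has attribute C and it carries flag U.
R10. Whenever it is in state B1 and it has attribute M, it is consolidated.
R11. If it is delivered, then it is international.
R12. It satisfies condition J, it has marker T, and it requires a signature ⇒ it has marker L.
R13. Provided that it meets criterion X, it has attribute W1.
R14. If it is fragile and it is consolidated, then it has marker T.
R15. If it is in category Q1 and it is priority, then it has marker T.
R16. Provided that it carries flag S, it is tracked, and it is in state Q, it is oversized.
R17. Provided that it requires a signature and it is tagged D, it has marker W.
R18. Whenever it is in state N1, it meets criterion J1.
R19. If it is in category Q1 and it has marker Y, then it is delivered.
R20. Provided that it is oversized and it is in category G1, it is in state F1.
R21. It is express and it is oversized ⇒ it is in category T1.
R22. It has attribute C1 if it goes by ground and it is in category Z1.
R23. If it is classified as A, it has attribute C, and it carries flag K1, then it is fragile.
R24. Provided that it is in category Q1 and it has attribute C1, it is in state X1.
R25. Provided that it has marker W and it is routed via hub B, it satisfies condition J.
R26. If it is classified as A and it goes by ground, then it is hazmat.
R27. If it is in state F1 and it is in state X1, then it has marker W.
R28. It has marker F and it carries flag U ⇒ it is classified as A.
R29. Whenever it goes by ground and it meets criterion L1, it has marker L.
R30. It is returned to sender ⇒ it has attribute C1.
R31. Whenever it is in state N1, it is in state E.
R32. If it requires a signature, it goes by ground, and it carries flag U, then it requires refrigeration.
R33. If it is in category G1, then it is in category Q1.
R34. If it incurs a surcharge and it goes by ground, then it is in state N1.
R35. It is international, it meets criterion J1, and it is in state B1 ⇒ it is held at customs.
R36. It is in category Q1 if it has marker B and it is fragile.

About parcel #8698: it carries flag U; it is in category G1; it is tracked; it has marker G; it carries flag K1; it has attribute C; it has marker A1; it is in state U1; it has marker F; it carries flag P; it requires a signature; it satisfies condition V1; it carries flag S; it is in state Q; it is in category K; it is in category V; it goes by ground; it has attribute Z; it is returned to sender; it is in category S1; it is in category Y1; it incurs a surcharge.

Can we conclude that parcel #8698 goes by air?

Yes

By R4 (it is in category V): it is express.
By R7 (it is in state U1, it carries flag P): it is consolidated.
By R8 (it is express, it satisfies condition V1): it is routed via hub B.
By R9 (it has attribute C, it carries flag U): it is delivered.
By R11 (it is delivered): it is international.
By R16 (it carries flag S, it is tracked, it is in state Q): it is oversized.
By R20 (it is oversized, it is in category G1): it is in state F1.
By R28 (it has marker F, it carries flag U): it is classified as A.
By R30 (it is returned to sender): it has attribute C1.
By R32 (it requires a signature, it goes by ground, it carries flag U): it requires refrigeration.
By R33 (it is in category G1): it is in category Q1.
By R34 (it incurs a surcharge, it goes by ground): it is in state N1.
By R3 (it requires refrigeration, it has attribute Z): it is in state B1.
By R18 (it is in state N1): it meets criterion J1.
By R23 (it is classified as A, it has attribute C, it carries flag K1): it is fragile.
By R24 (it is in category Q1, it has attribute C1): it is in state X1.
By R27 (it is in state F1, it is in state X1): it has marker W.
By R35 (it is international, it meets criterion J1, it is in state B1): it is held at customs.
By R14 (it is fragile, it is consolidated): it has marker T.
By R25 (it has marker W, it is routed via hub B): it satisfies condition J.
By R12 (it satisfies condition J, it has marker T, it requires a signature): it has marker L.
By R1 (it has marker L, it is held at customs): it is in category N.
By R6 (it is in category N): it goes by air.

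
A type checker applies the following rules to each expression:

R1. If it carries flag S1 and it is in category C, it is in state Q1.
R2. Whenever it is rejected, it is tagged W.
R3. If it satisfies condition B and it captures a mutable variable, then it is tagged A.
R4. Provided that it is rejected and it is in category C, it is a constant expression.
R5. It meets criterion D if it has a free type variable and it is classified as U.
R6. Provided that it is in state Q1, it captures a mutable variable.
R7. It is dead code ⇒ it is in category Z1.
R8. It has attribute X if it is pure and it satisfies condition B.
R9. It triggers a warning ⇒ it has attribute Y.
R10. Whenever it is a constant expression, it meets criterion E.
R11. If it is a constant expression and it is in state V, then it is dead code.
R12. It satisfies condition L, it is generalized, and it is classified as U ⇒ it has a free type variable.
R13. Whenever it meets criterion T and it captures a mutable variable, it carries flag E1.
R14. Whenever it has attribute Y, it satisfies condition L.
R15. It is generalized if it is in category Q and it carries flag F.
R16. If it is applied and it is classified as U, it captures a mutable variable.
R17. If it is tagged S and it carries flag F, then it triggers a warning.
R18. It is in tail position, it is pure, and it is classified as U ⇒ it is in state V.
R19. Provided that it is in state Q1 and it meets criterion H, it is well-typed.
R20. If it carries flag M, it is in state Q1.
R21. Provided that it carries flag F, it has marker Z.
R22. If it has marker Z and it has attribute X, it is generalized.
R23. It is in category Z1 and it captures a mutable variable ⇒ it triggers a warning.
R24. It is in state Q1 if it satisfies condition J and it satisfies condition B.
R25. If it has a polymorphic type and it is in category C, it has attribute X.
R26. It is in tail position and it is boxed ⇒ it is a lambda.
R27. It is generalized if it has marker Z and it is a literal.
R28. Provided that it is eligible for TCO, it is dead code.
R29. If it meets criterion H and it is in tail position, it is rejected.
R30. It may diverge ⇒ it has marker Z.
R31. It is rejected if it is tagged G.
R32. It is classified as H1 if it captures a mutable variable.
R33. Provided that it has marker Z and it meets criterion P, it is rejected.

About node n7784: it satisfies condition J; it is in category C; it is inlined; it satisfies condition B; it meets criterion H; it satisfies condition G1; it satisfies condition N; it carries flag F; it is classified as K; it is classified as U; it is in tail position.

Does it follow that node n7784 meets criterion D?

No

Forward chaining from the given facts derives: has marker Z, is in state Q1, is rejected, is tagged W, is a constant expression, captures a mutable variable, meets criterion E, is well-typed, is classified as H1, is tagged A.
The only rule concluding "it meets criterion D" is R5, which needs "it has a free type variable"; that is never established.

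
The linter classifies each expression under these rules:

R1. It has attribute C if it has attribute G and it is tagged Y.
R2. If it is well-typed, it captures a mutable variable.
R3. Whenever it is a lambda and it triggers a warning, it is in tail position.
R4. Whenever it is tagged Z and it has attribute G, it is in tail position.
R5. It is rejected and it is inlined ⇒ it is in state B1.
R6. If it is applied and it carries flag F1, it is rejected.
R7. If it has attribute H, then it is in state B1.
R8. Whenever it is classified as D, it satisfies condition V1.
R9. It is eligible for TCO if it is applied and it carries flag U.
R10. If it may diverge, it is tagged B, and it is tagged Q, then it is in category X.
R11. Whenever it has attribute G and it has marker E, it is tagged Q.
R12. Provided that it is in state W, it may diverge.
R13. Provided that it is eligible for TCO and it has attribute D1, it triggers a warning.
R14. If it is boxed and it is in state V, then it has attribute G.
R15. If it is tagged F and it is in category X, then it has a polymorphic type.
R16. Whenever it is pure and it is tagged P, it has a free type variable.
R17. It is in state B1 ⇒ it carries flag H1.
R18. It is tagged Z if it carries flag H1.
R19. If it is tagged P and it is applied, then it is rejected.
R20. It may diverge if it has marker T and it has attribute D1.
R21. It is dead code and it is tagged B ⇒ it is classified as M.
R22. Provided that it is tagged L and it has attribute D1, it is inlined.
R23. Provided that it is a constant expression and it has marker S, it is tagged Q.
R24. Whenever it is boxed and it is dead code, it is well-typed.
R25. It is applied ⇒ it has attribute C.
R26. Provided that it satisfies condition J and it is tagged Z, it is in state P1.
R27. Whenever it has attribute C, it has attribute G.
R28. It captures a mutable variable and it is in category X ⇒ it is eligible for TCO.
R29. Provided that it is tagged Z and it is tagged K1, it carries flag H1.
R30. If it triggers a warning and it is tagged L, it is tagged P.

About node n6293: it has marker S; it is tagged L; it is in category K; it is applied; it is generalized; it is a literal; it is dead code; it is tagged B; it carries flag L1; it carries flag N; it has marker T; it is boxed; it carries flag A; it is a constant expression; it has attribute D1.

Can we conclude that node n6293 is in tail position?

By R20 (it has marker T, it has attribute D1): it may diverge.
By R22 (it is tagged L, it has attribute D1): it is inlined.
By R23 (it is a constant expression, it has marker S): it is tagged Q.
By R24 (it is boxed, it is dead code): it is well-typed.
By R25 (it is applied): it has attribute C.
By R27 (it has attribute C): it has attribute G.
By R2 (it is well-typed): it captures a mutable variable.
By R10 (it may diverge, it is tagged B, it is tagged Q): it is in category X.
By R28 (it captures a mutable variable, it is in category X): it is eligible for TCO.
By R13 (it is eligible for TCO, it has attribute D1): it triggers a warning.
By R30 (it triggers a warning, it is tagged L): it is tagged P.
By R19 (it is tagged P, it is applied): it is rejected.
By R5 (it is rejected, it is inlined): it is in state B1.
By R17 (it is in state B1): it carries flag H1.
By R18 (it carries flag H1): it is tagged Z.
By R4 (it is tagged Z, it has attribute G): it is in tail position.

Yes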